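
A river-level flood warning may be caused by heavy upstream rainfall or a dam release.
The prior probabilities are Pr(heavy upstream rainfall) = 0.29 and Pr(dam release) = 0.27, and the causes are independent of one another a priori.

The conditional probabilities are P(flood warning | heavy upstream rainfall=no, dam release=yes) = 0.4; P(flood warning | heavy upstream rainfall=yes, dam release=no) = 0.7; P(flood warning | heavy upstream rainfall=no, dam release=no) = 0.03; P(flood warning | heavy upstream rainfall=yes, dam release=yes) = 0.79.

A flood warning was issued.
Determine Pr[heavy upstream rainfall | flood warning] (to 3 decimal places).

Pr[heavy upstream rainfall | flood warning] ≈ 0.695

Enumerate the 4 (heavy upstream rainfall, dam release) configurations and weight by the priors:
  P(flood warning) = 0.03·0.71·0.73 + 0.4·0.71·0.27 + 0.7·0.29·0.73 + 0.79·0.29·0.27
        = 0.015549 + 0.076680 + 0.148190 + 0.061857 = 0.302276
The terms with heavy upstream rainfall present sum to 0.210047, so
  P(heavy upstream rainfall | flood warning) = 0.210047 / 0.302276 ≈ 0.695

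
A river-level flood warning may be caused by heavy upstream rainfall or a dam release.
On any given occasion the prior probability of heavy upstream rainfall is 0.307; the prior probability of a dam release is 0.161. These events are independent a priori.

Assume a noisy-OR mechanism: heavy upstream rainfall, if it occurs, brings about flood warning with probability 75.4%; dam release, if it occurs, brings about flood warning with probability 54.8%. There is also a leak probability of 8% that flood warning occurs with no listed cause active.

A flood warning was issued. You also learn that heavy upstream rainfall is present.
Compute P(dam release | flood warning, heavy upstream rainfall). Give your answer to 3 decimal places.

P(dam release | flood warning, heavy upstream rainfall) ≈ 0.182

Under noisy-OR, P(flood warning | causes) = 1 − (1−0.08)·∏(1−qᵢ) over the active causes.
Numerator (weight on configurations with dam release): 0.897703·0.161 = 0.144530
Denominator P(flood warning | heavy upstream rainfall): 0.77368·0.839 + 0.897703·0.161 = 0.793648
P(dam release | flood warning, heavy upstream rainfall) = 0.144530/0.793648 ≈ 0.182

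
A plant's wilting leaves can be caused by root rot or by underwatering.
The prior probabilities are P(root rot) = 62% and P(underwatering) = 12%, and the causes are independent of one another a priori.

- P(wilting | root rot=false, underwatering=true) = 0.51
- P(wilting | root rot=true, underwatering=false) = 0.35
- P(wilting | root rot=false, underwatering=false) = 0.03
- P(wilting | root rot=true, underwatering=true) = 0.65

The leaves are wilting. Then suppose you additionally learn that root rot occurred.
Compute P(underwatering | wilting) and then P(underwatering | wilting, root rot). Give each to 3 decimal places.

P(underwatering | wilting) ≈ 0.263; P(underwatering | wilting, root rot) ≈ 0.202

By total probability over the 4 (root rot, underwatering) configurations:
  P(wilting) = 0.03×0.38×0.88 + 0.51×0.38×0.12 + 0.35×0.62×0.88 + 0.65×0.62×0.12
        = 0.010032 + 0.023256 + 0.190960 + 0.048360 = 0.272608
Keeping only the underwatering-present terms gives 0.071616, so
  P(underwatering | wilting) = 0.071616 / 0.272608 ≈ 0.263

Now also conditioning on root rot=true:
Enumerate both values of underwatering and weight by the priors:
  P(wilting | root rot) = 0.35·0.88 + 0.65·0.12
        = 0.308000 + 0.078000 = 0.386000
Configurations with underwatering contribute 0.078000, so
  P(underwatering | wilting, root rot) = 0.078000 / 0.386000 ≈ 0.202
Conditioning on root rot lowers the posterior on underwatering: the classic explaining-away effect in a common-effect structure.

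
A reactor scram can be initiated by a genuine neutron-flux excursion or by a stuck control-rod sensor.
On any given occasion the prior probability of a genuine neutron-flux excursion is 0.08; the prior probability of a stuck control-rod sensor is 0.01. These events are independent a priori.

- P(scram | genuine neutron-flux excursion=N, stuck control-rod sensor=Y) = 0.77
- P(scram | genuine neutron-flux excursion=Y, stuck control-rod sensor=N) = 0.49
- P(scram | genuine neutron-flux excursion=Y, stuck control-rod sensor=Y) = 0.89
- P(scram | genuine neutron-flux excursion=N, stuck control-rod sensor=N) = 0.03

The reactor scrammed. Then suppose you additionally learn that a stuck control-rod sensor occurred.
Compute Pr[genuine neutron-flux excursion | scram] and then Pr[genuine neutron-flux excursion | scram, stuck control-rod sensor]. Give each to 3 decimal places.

Weight on genuine neutron-flux excursion=true, given the evidence: 0.038808 + 0.000712 = 0.039520
Normalizer over all consistent configurations: 0.03*0.92*0.99 + 0.77*0.92*0.01 + 0.49*0.08*0.99 + 0.89*0.08*0.01 = 0.073928
P(genuine neutron-flux excursion | scram) = 0.039520/0.073928 ≈ 0.535

Now condition on the additional information:
P(scram | stuck control-rod sensor) = 0.77×0.92 + 0.89×0.08 = 0.708400 + 0.071200 = 0.779600
Of this, 0.071200 comes from 0.89×0.08 (the genuine neutron-flux excursion=true cases).
Hence the posterior is 0.071200/0.779600 ≈ 0.091.
The drop from 0.535 to 0.091 is the explaining-away (discounting) effect.

Pr[genuine neutron-flux excursion | scram] ≈ 0.535; Pr[genuine neutron-flux excursion | scram, stuck control-rod sensor] ≈ 0.091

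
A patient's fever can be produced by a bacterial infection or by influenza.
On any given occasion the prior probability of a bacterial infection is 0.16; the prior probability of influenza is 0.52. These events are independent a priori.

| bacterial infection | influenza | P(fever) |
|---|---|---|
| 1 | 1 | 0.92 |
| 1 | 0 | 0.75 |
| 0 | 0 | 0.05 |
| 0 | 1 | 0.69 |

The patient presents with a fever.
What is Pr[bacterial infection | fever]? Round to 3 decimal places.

P(fever) = 0.05×0.84×0.48 + 0.69×0.84×0.52 + 0.75×0.16×0.48 + 0.92×0.16×0.52 = 0.020160 + 0.301392 + 0.057600 + 0.076544 = 0.455696
Restricting to configurations with bacterial infection present: 0.057600 + 0.076544 = 0.134144.
So P(bacterial infection | fever) = 0.134144/0.455696 ≈ 0.294.

Pr[bacterial infection | fever] ≈ 0.294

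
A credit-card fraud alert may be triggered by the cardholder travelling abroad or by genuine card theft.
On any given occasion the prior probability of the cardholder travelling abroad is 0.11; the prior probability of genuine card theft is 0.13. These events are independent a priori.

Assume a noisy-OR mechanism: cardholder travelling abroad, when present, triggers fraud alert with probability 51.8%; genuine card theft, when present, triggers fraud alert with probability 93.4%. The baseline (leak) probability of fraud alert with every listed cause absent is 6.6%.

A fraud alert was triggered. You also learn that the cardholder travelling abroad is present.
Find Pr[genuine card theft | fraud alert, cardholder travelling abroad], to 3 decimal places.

Pr[genuine card theft | fraud alert, cardholder travelling abroad] ≈ 0.209

Under noisy-OR, P(fraud alert | causes) = 1 − (1−0.066)·∏(1−qᵢ) over the active causes.
Sum P(fraud alert|·) weighted by the priors over both values of genuine card theft:
  P(fraud alert | cardholder travelling abroad) = 0.549812*0.87 + 0.970288*0.13
        = 0.478336 + 0.126137 = 0.604473
Configurations with genuine card theft contribute 0.126137, so
  P(genuine card theft | fraud alert, cardholder travelling abroad) = 0.126137 / 0.604473 ≈ 0.209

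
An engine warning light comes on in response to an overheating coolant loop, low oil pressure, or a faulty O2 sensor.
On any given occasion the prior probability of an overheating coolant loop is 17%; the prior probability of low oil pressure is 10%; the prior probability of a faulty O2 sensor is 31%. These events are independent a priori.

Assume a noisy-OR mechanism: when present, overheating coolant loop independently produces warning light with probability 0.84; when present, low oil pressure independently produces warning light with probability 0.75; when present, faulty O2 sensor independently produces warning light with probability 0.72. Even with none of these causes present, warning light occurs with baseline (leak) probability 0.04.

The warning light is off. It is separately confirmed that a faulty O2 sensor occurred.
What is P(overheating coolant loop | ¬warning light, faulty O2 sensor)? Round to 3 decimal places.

Under noisy-OR, P(warning light | causes) = 1 − (1−0.04)·∏(1−qᵢ) over the active causes.
P(¬warning light | faulty O2 sensor) = 0.2688*0.83*0.9 + 0.0672*0.83*0.1 + 0.043008*0.17*0.9 + 0.010752*0.17*0.1 = 0.200794 + 0.005578 + 0.006580 + 0.000183 = 0.213135
Of this, 0.006763 comes from 0.006580 + 0.000183 (the overheating coolant loop=true cases).
So P(overheating coolant loop | ¬warning light, faulty O2 sensor) = 0.006763/0.213135 ≈ 0.032.

P(overheating coolant loop | ¬warning light, faulty O2 sensor) ≈ 0.032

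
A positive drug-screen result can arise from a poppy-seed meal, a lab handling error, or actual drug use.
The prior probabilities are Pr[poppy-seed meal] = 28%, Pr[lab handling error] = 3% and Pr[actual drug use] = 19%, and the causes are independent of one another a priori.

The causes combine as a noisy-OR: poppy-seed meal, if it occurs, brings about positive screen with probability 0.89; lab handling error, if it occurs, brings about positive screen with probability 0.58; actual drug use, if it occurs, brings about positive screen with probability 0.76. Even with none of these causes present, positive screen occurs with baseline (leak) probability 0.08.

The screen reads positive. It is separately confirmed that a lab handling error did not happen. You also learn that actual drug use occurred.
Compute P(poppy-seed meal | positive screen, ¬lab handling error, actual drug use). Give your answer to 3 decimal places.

Under noisy-OR, P(positive screen | causes) = 1 − (1−0.08)·∏(1−qᵢ) over the active causes.
For the numerator, keep only poppy-seed meal=true terms: 0.975712×0.28 = 0.273199
Denominator P(positive screen | ¬lab handling error, actual drug use): 0.7792×0.72 + 0.975712×0.28 = 0.834223
Posterior = 0.273199 / 0.834223 ≈ 0.327

P(poppy-seed meal | positive screen, ¬lab handling error, actual drug use) ≈ 0.327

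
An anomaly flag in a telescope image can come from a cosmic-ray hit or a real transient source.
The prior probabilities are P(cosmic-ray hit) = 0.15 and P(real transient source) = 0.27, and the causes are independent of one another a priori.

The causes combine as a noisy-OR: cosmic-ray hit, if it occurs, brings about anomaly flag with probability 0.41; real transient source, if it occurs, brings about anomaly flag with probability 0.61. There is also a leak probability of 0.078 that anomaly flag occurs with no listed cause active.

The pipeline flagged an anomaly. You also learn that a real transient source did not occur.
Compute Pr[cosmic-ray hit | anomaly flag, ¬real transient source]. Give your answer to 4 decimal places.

Under noisy-OR, P(anomaly flag | causes) = 1 − (1−0.078)·∏(1−qᵢ) over the active causes.
P(anomaly flag | ¬real transient source) = 0.078·0.85 + 0.45602·0.15 = 0.066300 + 0.068403 = 0.134703
Of this, 0.068403 comes from 0.45602·0.15 (the cosmic-ray hit=true cases).
So P(cosmic-ray hit | anomaly flag, ¬real transient source) = 0.068403/0.134703 ≈ 0.5078.

Pr[cosmic-ray hit | anomaly flag, ¬real transient source] ≈ 0.5078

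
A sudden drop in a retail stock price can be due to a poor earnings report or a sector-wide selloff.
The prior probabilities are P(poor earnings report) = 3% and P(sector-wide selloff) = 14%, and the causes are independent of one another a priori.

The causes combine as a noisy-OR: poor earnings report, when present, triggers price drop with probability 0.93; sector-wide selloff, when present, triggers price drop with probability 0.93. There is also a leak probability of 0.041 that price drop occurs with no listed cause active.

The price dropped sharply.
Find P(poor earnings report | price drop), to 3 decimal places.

Under noisy-OR, P(price drop | causes) = 1 − (1−0.041)·∏(1−qᵢ) over the active causes.
By total probability over the 4 (poor earnings report, sector-wide selloff) configurations:
  P(price drop) = 0.041*0.97*0.86 + 0.93287*0.97*0.14 + 0.93287*0.03*0.86 + 0.995301*0.03*0.14
        = 0.034202 + 0.126684 + 0.024068 + 0.004180 = 0.189134
The terms with poor earnings report present sum to 0.028248, so
  P(poor earnings report | price drop) = 0.028248 / 0.189134 ≈ 0.149

P(poor earnings report | price drop) ≈ 0.149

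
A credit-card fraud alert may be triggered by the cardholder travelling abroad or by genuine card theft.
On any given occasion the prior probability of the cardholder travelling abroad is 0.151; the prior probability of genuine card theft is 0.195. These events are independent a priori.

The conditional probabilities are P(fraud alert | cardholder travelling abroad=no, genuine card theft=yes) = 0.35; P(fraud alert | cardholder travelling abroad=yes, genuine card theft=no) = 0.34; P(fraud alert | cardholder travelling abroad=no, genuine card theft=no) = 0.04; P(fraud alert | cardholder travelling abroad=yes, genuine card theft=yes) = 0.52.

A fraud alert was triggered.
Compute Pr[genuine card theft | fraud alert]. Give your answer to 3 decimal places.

Sum P(fraud alert|·) weighted by the priors over the 4 (cardholder travelling abroad, genuine card theft) configurations:
  P(fraud alert) = 0.04×0.849×0.805 + 0.35×0.849×0.195 + 0.34×0.151×0.805 + 0.52×0.151×0.195
        = 0.027338 + 0.057944 + 0.041329 + 0.015311 = 0.141922
Configurations with genuine card theft contribute 0.073255, so
  P(genuine card theft | fraud alert) = 0.073255 / 0.141922 ≈ 0.516

Pr[genuine card theft | fraud alert] ≈ 0.516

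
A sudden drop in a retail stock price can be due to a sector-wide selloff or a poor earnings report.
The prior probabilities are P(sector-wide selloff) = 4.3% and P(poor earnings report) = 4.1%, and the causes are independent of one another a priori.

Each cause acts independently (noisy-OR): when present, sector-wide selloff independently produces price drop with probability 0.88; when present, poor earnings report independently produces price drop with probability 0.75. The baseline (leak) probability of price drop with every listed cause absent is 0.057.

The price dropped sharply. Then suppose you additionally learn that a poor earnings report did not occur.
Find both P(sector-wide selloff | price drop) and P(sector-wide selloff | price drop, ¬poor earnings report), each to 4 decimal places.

P(sector-wide selloff | price drop) ≈ 0.3175; P(sector-wide selloff | price drop, ¬poor earnings report) ≈ 0.4114

Under noisy-OR, P(price drop | causes) = 1 − (1−0.057)·∏(1−qᵢ) over the active causes.
Weight on sector-wide selloff=true, given the evidence: 0.036571 + 0.001713 = 0.038284
Denominator P(price drop): 0.057·0.957·0.959 + 0.76425·0.957·0.041 + 0.88684·0.043·0.959 + 0.97171·0.043·0.041 = 0.120583
P(sector-wide selloff | price drop) = 0.038284/0.120583 ≈ 0.3175

With the extra evidence:
P(price drop | ¬poor earnings report) = 0.057×0.957 + 0.88684×0.043 = 0.054549 + 0.038134 = 0.092683
The sector-wide selloff-present share is 0.88684×0.043 = 0.038134.
Hence the posterior is 0.038134/0.092683 ≈ 0.4114.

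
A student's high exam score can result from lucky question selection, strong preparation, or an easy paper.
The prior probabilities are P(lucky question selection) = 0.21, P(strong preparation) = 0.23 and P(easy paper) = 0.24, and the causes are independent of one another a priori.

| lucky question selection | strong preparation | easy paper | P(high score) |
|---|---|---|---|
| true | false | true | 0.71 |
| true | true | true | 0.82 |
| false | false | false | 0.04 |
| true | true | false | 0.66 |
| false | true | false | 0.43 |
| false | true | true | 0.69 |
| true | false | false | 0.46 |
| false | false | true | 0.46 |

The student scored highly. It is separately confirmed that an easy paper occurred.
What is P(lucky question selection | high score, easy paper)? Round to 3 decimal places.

P(lucky question selection | high score, easy paper) ≈ 0.276

By total probability over the 4 (lucky question selection, strong preparation) configurations:
  P(high score | easy paper) = 0.46*0.79*0.77 + 0.69*0.79*0.23 + 0.71*0.21*0.77 + 0.82*0.21*0.23
        = 0.279818 + 0.125373 + 0.114807 + 0.039606 = 0.559604
Configurations with lucky question selection contribute 0.154413, so
  P(lucky question selection | high score, easy paper) = 0.154413 / 0.559604 ≈ 0.276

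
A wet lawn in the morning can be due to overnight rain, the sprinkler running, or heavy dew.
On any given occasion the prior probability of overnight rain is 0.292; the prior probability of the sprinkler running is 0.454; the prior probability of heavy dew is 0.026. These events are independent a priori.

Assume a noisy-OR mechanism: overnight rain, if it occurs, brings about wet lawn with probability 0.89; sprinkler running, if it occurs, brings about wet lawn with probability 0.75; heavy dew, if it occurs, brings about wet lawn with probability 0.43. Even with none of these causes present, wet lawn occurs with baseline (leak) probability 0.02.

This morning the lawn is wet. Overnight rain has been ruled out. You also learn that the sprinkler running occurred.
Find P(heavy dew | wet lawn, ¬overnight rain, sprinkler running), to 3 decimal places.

P(heavy dew | wet lawn, ¬overnight rain, sprinkler running) ≈ 0.030

Under noisy-OR, P(wet lawn | causes) = 1 − (1−0.02)·∏(1−qᵢ) over the active causes.
Weight on heavy dew=true, given the evidence: 0.86035*0.026 = 0.022369
The normalizing constant is 0.755*0.974 + 0.86035*0.026 = 0.757739
P(heavy dew | wet lawn, ¬overnight rain, sprinkler running) = 0.022369/0.757739 ≈ 0.030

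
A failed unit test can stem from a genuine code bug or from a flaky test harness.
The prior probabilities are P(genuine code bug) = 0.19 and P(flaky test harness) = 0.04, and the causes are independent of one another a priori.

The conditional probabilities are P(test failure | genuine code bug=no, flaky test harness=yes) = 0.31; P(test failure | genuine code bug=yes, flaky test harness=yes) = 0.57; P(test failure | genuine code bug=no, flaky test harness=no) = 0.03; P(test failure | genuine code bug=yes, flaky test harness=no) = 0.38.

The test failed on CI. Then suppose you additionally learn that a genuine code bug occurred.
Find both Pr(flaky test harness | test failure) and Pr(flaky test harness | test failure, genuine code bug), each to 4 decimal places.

Pr(flaky test harness | test failure) ≈ 0.1343; Pr(flaky test harness | test failure, genuine code bug) ≈ 0.0588

For the numerator, keep only flaky test harness=true terms: 0.010044 + 0.004332 = 0.014376
The normalizing constant is 0.03×0.81×0.96 + 0.31×0.81×0.04 + 0.38×0.19×0.96 + 0.57×0.19×0.04 = 0.107016
P(flaky test harness | test failure) = 0.014376/0.107016 ≈ 0.1343

With the extra evidence:
Sum P(test failure|·) weighted by the priors over both values of flaky test harness:
  P(test failure | genuine code bug) = 0.38*0.96 + 0.57*0.04
        = 0.364800 + 0.022800 = 0.387600
Configurations with flaky test harness contribute 0.022800, so
  P(flaky test harness | test failure, genuine code bug) = 0.022800 / 0.387600 ≈ 0.0588
— genuine code bug explains away the evidence for flaky test harness.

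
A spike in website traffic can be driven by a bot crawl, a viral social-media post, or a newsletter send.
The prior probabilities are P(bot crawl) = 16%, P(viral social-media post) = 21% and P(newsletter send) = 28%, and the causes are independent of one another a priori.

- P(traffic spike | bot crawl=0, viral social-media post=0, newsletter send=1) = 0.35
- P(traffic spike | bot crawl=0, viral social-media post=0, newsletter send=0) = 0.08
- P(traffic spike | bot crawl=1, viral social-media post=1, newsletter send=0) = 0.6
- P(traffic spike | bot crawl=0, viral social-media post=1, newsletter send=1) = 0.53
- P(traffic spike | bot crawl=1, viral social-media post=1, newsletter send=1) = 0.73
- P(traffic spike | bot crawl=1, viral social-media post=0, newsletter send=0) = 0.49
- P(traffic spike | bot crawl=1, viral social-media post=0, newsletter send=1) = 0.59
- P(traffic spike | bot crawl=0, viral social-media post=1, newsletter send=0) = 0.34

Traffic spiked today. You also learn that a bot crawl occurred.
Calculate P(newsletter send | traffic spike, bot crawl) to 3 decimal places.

P(newsletter send | traffic spike, bot crawl) ≈ 0.319

P(traffic spike | bot crawl) = 0.49×0.79×0.72 + 0.59×0.79×0.28 + 0.6×0.21×0.72 + 0.73×0.21×0.28 = 0.278712 + 0.130508 + 0.090720 + 0.042924 = 0.542864
Of this, 0.173432 comes from 0.130508 + 0.042924 (the newsletter send=true cases).
Hence the posterior is 0.173432/0.542864 ≈ 0.319.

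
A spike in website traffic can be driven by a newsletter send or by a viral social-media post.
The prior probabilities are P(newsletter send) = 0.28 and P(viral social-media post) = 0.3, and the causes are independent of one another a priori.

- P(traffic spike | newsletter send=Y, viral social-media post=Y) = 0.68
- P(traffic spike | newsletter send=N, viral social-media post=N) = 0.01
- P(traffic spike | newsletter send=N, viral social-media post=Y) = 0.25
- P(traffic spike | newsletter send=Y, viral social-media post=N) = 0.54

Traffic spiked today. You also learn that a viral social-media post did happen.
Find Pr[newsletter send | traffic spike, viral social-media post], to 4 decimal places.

Pr[newsletter send | traffic spike, viral social-media post] ≈ 0.5140

P(traffic spike | viral social-media post) = 0.25*0.72 + 0.68*0.28 = 0.180000 + 0.190400 = 0.370400
Restricting to configurations with newsletter send present: 0.68*0.28 = 0.190400.
So P(newsletter send | traffic spike, viral social-media post) = 0.190400/0.370400 ≈ 0.5140.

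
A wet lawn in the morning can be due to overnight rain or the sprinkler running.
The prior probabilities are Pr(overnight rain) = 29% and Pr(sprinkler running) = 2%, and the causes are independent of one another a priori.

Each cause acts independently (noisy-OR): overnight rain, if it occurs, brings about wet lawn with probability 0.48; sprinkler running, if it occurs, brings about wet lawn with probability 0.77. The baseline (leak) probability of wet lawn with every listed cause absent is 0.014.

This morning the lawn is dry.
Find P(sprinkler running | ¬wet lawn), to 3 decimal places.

P(sprinkler running | ¬wet lawn) ≈ 0.005

Under noisy-OR, P(wet lawn | causes) = 1 − (1−0.014)·∏(1−qᵢ) over the active causes.
P(¬wet lawn) = 0.986·0.71·0.98 + 0.22678·0.71·0.02 + 0.51272·0.29·0.98 + 0.117926·0.29·0.02 = 0.686059 + 0.003220 + 0.145715 + 0.000684 = 0.835678
Of this, 0.003904 comes from 0.003220 + 0.000684 (the sprinkler running=true cases).
So P(sprinkler running | ¬wet lawn) = 0.003904/0.835678 ≈ 0.005.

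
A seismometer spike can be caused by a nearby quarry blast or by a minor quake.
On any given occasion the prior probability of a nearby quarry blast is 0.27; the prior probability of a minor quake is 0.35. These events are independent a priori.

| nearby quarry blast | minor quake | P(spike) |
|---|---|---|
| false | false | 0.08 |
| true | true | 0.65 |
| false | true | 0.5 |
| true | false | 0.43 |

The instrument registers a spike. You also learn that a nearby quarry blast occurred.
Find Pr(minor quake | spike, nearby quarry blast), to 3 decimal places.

Enumerate both values of minor quake and weight by the priors:
  P(spike | nearby quarry blast) = 0.43·0.65 + 0.65·0.35
        = 0.279500 + 0.227500 = 0.507000
Keeping only the minor quake-present terms gives 0.227500, so
  P(minor quake | spike, nearby quarry blast) = 0.227500 / 0.507000 ≈ 0.449

Pr(minor quake | spike, nearby quarry blast) ≈ 0.449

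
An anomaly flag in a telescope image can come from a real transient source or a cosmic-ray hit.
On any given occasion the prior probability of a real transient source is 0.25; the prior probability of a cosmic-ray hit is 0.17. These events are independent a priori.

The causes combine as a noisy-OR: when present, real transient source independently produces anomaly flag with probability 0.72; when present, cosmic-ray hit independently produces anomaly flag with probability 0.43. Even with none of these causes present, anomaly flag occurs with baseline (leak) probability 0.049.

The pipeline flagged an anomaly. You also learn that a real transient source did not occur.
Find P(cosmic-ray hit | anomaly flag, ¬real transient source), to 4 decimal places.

Under noisy-OR, P(anomaly flag | causes) = 1 − (1−0.049)·∏(1−qᵢ) over the active causes.
Numerator (weight on configurations with cosmic-ray hit): 0.45793*0.17 = 0.077848
Normalizer over all consistent configurations: 0.049*0.83 + 0.45793*0.17 = 0.118518
Posterior = 0.077848 / 0.118518 ≈ 0.6568

P(cosmic-ray hit | anomaly flag, ¬real transient source) ≈ 0.6568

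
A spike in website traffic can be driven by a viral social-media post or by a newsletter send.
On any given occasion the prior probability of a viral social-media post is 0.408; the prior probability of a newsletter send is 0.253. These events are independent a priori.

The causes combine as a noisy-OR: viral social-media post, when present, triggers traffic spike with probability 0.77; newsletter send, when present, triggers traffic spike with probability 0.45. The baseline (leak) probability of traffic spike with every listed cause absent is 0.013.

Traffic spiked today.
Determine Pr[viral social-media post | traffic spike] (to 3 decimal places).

Pr[viral social-media post | traffic spike] ≈ 0.815

Under noisy-OR, P(traffic spike | causes) = 1 − (1−0.013)·∏(1−qᵢ) over the active causes.
Sum P(traffic spike|·) weighted by the priors over the 4 (viral social-media post, newsletter send) configurations:
  P(traffic spike) = 0.013*0.592*0.747 + 0.45715*0.592*0.253 + 0.77299*0.408*0.747 + 0.875144*0.408*0.253
        = 0.005749 + 0.068470 + 0.235589 + 0.090336 = 0.400144
The terms with viral social-media post present sum to 0.325925, so
  P(viral social-media post | traffic spike) = 0.325925 / 0.400144 ≈ 0.815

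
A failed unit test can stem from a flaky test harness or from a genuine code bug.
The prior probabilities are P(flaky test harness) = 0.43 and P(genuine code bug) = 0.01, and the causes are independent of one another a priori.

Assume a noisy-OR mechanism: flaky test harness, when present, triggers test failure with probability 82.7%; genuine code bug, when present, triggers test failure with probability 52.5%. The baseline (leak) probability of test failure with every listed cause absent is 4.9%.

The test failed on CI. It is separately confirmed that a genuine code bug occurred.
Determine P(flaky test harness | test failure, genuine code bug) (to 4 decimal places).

P(flaky test harness | test failure, genuine code bug) ≈ 0.5592

Under noisy-OR, P(test failure | causes) = 1 − (1−0.049)·∏(1−qᵢ) over the active causes.
Numerator (weight on configurations with flaky test harness): 0.921852×0.43 = 0.396396
The normalizing constant is 0.548275×0.57 + 0.921852×0.43 = 0.708913
P(flaky test harness | test failure, genuine code bug) = 0.396396/0.708913 ≈ 0.5592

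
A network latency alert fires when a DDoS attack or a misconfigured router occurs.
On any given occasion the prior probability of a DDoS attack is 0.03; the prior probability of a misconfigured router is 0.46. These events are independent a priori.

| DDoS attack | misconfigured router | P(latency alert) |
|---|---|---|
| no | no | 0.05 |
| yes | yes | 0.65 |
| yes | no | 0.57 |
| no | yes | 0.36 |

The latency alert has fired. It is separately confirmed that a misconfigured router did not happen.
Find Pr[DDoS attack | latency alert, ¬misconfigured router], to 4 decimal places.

Weight on DDoS attack=true, given the evidence: 0.57×0.03 = 0.017100
The normalizing constant is 0.05×0.97 + 0.57×0.03 = 0.065600
P(DDoS attack | latency alert, ¬misconfigured router) = 0.017100/0.065600 ≈ 0.2607

Pr[DDoS attack | latency alert, ¬misconfigured router] ≈ 0.2607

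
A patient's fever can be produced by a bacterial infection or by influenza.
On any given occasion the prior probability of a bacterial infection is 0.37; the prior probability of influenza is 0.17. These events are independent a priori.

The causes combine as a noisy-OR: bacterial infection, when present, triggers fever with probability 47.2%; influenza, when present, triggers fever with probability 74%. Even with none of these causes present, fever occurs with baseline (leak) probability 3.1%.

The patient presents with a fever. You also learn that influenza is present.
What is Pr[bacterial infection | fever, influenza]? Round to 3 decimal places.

Under noisy-OR, P(fever | causes) = 1 − (1−0.031)·∏(1−qᵢ) over the active causes.
P(fever | influenza) = 0.74806×0.63 + 0.866976×0.37 = 0.471278 + 0.320781 = 0.792059
Of this, 0.320781 comes from 0.866976×0.37 (the bacterial infection=true cases).
P(bacterial infection | fever, influenza) = 0.320781 / 0.792059 ≈ 0.405

Pr[bacterial infection | fever, influenza] ≈ 0.405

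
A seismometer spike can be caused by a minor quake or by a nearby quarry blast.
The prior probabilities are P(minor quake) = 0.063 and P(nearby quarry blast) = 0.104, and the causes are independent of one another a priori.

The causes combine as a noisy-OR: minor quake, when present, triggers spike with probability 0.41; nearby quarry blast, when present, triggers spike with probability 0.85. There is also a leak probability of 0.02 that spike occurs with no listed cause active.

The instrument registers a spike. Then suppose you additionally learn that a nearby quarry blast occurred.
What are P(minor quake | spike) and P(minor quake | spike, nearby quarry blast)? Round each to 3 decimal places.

P(minor quake | spike) ≈ 0.230; P(minor quake | spike, nearby quarry blast) ≈ 0.067

Under noisy-OR, P(spike | causes) = 1 − (1−0.02)·∏(1−qᵢ) over the active causes.
P(spike) = 0.02*0.937*0.896 + 0.853*0.937*0.104 + 0.4218*0.063*0.896 + 0.91327*0.063*0.104 = 0.016791 + 0.083123 + 0.023810 + 0.005984 = 0.129708
Of this, 0.029794 comes from 0.023810 + 0.005984 (the minor quake=true cases).
P(minor quake | spike) = 0.029794 / 0.129708 ≈ 0.230

Now condition on the additional information:
Sum P(spike|·) weighted by the priors over both values of minor quake:
  P(spike | nearby quarry blast) = 0.853×0.937 + 0.91327×0.063
        = 0.799261 + 0.057536 = 0.856797
Keeping only the minor quake-present terms gives 0.057536, so
  P(minor quake | spike, nearby quarry blast) = 0.057536 / 0.856797 ≈ 0.067
The drop from 0.230 to 0.067 is the explaining-away (discounting) effect.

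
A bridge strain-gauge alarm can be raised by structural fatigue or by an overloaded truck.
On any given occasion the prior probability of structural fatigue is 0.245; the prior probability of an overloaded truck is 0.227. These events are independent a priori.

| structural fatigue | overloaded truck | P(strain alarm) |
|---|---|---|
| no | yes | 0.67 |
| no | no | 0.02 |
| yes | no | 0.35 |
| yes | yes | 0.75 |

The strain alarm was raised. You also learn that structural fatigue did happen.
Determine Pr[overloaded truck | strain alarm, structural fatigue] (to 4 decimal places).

Enumerate both values of overloaded truck and weight by the priors:
  P(strain alarm | structural fatigue) = 0.35*0.773 + 0.75*0.227
        = 0.270550 + 0.170250 = 0.440800
Configurations with overloaded truck contribute 0.170250, so
  P(overloaded truck | strain alarm, structural fatigue) = 0.170250 / 0.440800 ≈ 0.3862

Pr[overloaded truck | strain alarm, structural fatigue] ≈ 0.3862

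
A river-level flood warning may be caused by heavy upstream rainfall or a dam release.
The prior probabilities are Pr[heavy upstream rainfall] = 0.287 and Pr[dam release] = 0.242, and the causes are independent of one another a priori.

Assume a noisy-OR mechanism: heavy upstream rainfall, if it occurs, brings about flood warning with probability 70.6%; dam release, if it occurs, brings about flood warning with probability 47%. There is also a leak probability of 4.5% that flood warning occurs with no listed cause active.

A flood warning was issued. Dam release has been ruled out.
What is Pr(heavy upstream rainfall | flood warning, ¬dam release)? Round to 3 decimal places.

Pr(heavy upstream rainfall | flood warning, ¬dam release) ≈ 0.865

Under noisy-OR, P(flood warning | causes) = 1 − (1−0.045)·∏(1−qᵢ) over the active causes.
P(flood warning | ¬dam release) = 0.045×0.713 + 0.71923×0.287 = 0.032085 + 0.206419 = 0.238504
The heavy upstream rainfall-present share is 0.71923×0.287 = 0.206419.
P(heavy upstream rainfall | flood warning, ¬dam release) = 0.206419 / 0.238504 ≈ 0.865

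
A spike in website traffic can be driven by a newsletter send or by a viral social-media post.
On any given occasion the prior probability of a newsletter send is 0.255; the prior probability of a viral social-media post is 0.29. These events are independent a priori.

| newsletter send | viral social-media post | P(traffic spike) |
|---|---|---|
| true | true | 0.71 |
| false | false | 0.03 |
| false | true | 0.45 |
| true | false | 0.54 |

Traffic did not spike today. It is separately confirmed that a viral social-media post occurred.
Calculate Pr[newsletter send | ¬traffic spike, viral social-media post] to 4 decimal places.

Pr[newsletter send | ¬traffic spike, viral social-media post] ≈ 0.1529

Enumerate both values of newsletter send and weight by the priors:
  P(¬traffic spike | viral social-media post) = 0.55×0.745 + 0.29×0.255
        = 0.409750 + 0.073950 = 0.483700
Configurations with newsletter send contribute 0.073950, so
  P(newsletter send | ¬traffic spike, viral social-media post) = 0.073950 / 0.483700 ≈ 0.1529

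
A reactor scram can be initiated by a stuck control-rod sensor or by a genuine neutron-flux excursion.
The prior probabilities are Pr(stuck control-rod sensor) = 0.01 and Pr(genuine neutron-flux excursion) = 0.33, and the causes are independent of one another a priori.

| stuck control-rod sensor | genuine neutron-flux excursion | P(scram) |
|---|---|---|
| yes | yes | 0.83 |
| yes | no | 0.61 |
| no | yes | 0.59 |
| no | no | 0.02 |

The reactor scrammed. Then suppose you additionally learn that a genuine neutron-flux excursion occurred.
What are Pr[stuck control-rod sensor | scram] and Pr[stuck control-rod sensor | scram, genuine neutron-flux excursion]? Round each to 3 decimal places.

Pr[stuck control-rod sensor | scram] ≈ 0.032; Pr[stuck control-rod sensor | scram, genuine neutron-flux excursion] ≈ 0.014

Enumerate the 4 (stuck control-rod sensor, genuine neutron-flux excursion) configurations and weight by the priors:
  P(scram) = 0.02×0.99×0.67 + 0.59×0.99×0.33 + 0.61×0.01×0.67 + 0.83×0.01×0.33
        = 0.013266 + 0.192753 + 0.004087 + 0.002739 = 0.212845
Keeping only the stuck control-rod sensor-present terms gives 0.006826, so
  P(stuck control-rod sensor | scram) = 0.006826 / 0.212845 ≈ 0.032

Now condition on the additional information:
Enumerate both values of stuck control-rod sensor and weight by the priors:
  P(scram | genuine neutron-flux excursion) = 0.59*0.99 + 0.83*0.01
        = 0.584100 + 0.008300 = 0.592400
The terms with stuck control-rod sensor present sum to 0.008300, so
  P(stuck control-rod sensor | scram, genuine neutron-flux excursion) = 0.008300 / 0.592400 ≈ 0.014
The drop from 0.032 to 0.014 is the explaining-away (discounting) effect.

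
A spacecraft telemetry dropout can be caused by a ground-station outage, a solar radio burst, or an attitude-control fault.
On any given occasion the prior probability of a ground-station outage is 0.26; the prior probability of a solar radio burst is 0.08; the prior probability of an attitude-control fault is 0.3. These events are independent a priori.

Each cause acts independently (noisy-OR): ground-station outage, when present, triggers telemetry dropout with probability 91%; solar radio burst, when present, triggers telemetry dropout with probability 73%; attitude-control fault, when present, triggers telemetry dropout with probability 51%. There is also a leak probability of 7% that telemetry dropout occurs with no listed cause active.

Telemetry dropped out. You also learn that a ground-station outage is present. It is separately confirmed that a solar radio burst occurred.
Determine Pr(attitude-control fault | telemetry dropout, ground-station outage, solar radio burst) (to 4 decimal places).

Under noisy-OR, P(telemetry dropout | causes) = 1 − (1−0.07)·∏(1−qᵢ) over the active causes.
For the numerator, keep only attitude-control fault=true terms: 0.988926*0.3 = 0.296678
Denominator P(telemetry dropout | ground-station outage, solar radio burst): 0.977401*0.7 + 0.988926*0.3 = 0.980859
Posterior = 0.296678 / 0.980859 ≈ 0.3025

Pr(attitude-control fault | telemetry dropout, ground-station outage, solar radio burst) ≈ 0.3025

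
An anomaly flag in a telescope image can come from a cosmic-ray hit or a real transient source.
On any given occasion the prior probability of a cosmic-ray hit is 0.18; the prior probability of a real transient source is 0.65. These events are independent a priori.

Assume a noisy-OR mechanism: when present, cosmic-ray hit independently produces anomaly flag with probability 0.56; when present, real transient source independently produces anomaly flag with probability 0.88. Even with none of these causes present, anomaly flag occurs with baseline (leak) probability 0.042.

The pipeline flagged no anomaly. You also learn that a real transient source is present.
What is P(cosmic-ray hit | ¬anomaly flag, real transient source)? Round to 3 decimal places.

Under noisy-OR, P(anomaly flag | causes) = 1 − (1−0.042)·∏(1−qᵢ) over the active causes.
Weight on cosmic-ray hit=true, given the evidence: 0.050582*0.18 = 0.009105
Normalizer over all consistent configurations: 0.11496*0.82 + 0.050582*0.18 = 0.103372
P(cosmic-ray hit | ¬anomaly flag, real transient source) = 0.009105/0.103372 ≈ 0.088

P(cosmic-ray hit | ¬anomaly flag, real transient source) ≈ 0.088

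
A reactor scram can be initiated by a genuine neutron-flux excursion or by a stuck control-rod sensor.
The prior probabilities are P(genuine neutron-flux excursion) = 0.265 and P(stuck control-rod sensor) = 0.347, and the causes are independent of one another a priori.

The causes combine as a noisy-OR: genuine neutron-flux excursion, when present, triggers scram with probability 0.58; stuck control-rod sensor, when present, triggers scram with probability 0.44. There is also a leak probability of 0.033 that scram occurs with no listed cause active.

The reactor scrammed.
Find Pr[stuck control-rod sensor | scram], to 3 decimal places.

Pr[stuck control-rod sensor | scram] ≈ 0.613

Under noisy-OR, P(scram | causes) = 1 − (1−0.033)·∏(1−qᵢ) over the active causes.
Weight on stuck control-rod sensor=true, given the evidence: 0.116933 + 0.071041 = 0.187974
The normalizing constant is 0.033×0.735×0.653 + 0.45848×0.735×0.347 + 0.59386×0.265×0.653 + 0.772562×0.265×0.347 = 0.306578
P(stuck control-rod sensor | scram) = 0.187974/0.306578 ≈ 0.613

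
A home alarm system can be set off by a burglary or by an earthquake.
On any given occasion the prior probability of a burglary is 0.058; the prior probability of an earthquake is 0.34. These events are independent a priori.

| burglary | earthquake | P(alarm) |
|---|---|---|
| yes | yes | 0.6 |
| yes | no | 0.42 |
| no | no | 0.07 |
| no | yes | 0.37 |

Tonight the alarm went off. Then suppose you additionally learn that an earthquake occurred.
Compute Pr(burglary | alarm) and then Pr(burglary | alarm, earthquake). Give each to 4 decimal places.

P(alarm) = 0.07*0.942*0.66 + 0.37*0.942*0.34 + 0.42*0.058*0.66 + 0.6*0.058*0.34 = 0.043520 + 0.118504 + 0.016078 + 0.011832 = 0.189934
Of this, 0.027910 comes from 0.016078 + 0.011832 (the burglary=true cases).
Hence the posterior is 0.027910/0.189934 ≈ 0.1469.

With the extra evidence:
P(alarm | earthquake) = 0.37·0.942 + 0.6·0.058 = 0.348540 + 0.034800 = 0.383340
The burglary-present share is 0.6·0.058 = 0.034800.
So P(burglary | alarm, earthquake) = 0.034800/0.383340 ≈ 0.0908.

Pr(burglary | alarm) ≈ 0.1469; Pr(burglary | alarm, earthquake) ≈ 0.0908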